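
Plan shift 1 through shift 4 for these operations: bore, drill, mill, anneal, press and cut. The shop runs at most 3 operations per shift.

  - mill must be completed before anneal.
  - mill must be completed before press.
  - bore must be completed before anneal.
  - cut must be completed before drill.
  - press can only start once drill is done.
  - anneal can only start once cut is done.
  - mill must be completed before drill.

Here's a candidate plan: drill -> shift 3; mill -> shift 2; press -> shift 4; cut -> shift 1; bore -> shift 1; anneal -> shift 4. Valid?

anneal can only start once cut is done — holds.
mill must be completed before drill — holds.
cut must be completed before drill — holds.
mill must be completed before anneal — holds.
The shop runs at most 3 operations per shift — holds.
mill must be completed before press — holds.
bore must be completed before anneal — holds.
press can only start once drill is done — holds.

Valid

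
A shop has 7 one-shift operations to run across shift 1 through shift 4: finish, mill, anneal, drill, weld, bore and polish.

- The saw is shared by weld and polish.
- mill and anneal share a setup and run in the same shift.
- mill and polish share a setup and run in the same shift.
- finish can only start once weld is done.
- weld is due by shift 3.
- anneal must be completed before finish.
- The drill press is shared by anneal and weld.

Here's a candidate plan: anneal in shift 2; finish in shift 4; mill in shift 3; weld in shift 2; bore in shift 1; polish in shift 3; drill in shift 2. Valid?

The saw is shared by weld and polish — holds.
weld is due by shift 3 — holds.
The drill press is shared by anneal and weld — violated.
finish can only start once weld is done — holds.
mill and anneal share a setup and run in the same shift — violated.
mill and polish share a setup and run in the same shift — holds.
anneal must be completed before finish — holds.

Invalid. mill and anneal share a setup and run in the same shift.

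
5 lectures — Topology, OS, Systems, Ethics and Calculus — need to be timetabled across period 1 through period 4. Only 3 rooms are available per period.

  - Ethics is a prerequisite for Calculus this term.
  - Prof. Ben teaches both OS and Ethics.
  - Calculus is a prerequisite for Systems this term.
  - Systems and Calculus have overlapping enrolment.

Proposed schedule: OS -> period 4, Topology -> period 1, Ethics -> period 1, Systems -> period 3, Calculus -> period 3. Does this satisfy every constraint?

Only 3 rooms are available per period — holds.
Prof. Ben teaches both OS and Ethics — holds.
Calculus is a prerequisite for Systems this term — violated.
Systems and Calculus have overlapping enrolment — violated.
Ethics is a prerequisite for Calculus this term — holds.

Invalid. Systems and Calculus have overlapping enrolment.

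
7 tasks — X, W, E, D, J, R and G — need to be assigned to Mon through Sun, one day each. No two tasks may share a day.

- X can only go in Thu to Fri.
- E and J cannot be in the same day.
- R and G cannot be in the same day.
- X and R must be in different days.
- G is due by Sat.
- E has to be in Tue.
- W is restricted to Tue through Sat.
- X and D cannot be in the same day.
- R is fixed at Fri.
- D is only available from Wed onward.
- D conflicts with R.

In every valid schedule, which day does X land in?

X's window is Thu–Fri.
R is fixed at Fri, and X can't share a day with R.
So X must be Thu.

Thu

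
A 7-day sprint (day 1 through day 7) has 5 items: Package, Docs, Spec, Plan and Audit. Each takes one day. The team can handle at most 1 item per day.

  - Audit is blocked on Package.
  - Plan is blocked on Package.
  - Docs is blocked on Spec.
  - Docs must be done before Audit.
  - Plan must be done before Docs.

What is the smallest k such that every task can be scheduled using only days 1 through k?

The precedence chain requires at least 4 distinct days.
With at most 1 per day and 5 tasks, at least 5 days are needed.
5 works (last occupied day: day 5): for example Audit -> day 5, Package -> day 1, Docs -> day 4, Plan -> day 2, Spec -> day 3.

5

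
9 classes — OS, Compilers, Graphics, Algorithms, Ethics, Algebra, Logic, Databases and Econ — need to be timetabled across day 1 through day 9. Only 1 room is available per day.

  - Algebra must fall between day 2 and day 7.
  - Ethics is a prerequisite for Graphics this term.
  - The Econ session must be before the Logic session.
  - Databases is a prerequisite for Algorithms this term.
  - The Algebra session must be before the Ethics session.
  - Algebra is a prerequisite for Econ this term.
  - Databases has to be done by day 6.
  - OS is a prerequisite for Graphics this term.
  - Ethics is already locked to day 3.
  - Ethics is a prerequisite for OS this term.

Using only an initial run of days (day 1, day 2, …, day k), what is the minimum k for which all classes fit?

9 days

The precedence chain requires at least 4 distinct days.
With at most 1 per day and 9 classes, at least 9 days are needed.
Propagating the time windows through the other constraints, Graphics can't land before day 5, so the schedule must run through at least day 5.
9 works (last occupied day: day 9): for example Algorithms -> day 7, Algebra -> day 2, Databases -> day 1, Graphics -> day 5, Ethics -> day 3, Compilers -> day 9, Logic -> day 8, Econ -> day 6, OS -> day 4.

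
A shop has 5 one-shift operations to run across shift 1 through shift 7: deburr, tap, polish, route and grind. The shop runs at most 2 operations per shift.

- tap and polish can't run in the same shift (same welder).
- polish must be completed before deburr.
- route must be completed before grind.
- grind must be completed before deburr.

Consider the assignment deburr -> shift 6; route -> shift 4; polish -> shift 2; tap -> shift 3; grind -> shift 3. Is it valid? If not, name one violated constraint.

grind must be completed before deburr — holds.
tap and polish can't run in the same shift (same welder) — holds.
polish must be completed before deburr — holds.
route must be completed before grind — violated.
The shop runs at most 2 operations per shift — holds.

No. route must be completed before grind is not satisfied.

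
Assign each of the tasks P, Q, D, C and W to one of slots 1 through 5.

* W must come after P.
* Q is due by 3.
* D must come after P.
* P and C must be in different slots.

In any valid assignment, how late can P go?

4

Downstream work caps P at 4.
P at 4 is achievable: W in 5, P in 4, C in 1, D in 5, Q in 1.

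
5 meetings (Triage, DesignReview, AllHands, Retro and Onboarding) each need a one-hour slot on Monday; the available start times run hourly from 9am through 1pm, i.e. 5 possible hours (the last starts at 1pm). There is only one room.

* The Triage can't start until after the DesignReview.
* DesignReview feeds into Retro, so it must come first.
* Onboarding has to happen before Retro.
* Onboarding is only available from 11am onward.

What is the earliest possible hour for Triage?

10am

Precedence pushes Triage to at least 10am.
Triage at 10am is achievable: AllHands -> 1pm, Onboarding -> 11am, Retro -> 12pm, Triage -> 10am, DesignReview -> 9am.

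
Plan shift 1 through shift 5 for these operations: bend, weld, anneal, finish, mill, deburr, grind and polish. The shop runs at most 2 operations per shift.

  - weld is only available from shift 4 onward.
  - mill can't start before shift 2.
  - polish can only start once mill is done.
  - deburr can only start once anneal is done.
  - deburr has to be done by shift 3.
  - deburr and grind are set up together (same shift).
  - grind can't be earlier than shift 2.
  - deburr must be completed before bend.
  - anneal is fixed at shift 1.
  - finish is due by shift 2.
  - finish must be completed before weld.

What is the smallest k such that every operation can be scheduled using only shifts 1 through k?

4 shifts

The precedence chain requires at least 3 distinct shifts.
With at most 2 per shift and 8 operations, at least 4 shifts are needed.
weld can't be placed before shift 4, so the schedule must run through at least shift 4.
4 works (last occupied shift: shift 4): for example weld -> shift 4; deburr -> shift 2; mill -> shift 3; finish -> shift 1; anneal -> shift 1; polish -> shift 4; grind -> shift 2; bend -> shift 3.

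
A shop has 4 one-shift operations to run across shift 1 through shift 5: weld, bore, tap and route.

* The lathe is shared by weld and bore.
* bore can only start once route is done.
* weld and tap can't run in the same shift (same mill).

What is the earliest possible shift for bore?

Precedence pushes bore to at least shift 2.
bore at shift 2 is achievable: tap -> shift 2, route -> shift 1, bore -> shift 2, weld -> shift 1.

shift 2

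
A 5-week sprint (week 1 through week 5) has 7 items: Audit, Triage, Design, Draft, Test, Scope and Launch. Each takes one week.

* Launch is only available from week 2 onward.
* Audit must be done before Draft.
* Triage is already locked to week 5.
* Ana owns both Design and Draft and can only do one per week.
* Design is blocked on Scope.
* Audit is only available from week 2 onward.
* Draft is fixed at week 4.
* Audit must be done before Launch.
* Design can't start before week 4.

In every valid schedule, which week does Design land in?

week 5

Design's window is week 4–week 5.
Draft is fixed at week 4, and Design can't share a week with Draft.
So Design must be week 5.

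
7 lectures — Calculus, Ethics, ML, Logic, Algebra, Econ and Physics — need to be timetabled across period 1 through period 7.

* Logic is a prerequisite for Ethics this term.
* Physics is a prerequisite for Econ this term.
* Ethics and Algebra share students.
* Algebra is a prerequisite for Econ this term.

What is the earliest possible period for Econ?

Precedence pushes Econ to at least period 2.
Econ at period 2 is achievable: Ethics=period 2; Calculus=period 1; Econ=period 2; Physics=period 1; ML=period 1; Algebra=period 1; Logic=period 1.

period 2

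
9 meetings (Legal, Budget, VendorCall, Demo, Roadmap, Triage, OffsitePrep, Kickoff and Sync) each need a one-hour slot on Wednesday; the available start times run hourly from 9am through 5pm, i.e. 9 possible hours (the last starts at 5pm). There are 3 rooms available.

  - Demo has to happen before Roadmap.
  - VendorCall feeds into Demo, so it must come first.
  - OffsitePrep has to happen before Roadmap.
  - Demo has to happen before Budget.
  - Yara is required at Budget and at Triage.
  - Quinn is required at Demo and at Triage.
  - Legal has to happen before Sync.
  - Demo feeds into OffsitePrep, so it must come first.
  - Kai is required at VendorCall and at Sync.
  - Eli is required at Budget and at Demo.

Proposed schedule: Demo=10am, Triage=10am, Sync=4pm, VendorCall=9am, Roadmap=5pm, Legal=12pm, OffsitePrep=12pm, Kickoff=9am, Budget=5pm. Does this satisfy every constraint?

Legal has to happen before Sync — holds.
Kai is required at VendorCall and at Sync — holds.
Demo has to happen before Budget — holds.
Yara is required at Budget and at Triage — holds.
Demo has to happen before Roadmap — holds.
Demo feeds into OffsitePrep, so it must come first — holds.
OffsitePrep has to happen before Roadmap — holds.
Eli is required at Budget and at Demo — holds.
VendorCall feeds into Demo, so it must come first — holds.
Quinn is required at Demo and at Triage — violated.
There are 3 rooms available — holds.

Invalid. Quinn is required at Demo and at Triage.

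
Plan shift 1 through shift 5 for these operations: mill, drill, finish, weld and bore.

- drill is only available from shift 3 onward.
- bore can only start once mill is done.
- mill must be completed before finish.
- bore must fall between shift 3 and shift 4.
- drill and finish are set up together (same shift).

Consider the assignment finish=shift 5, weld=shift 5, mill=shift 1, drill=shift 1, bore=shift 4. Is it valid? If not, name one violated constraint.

bore must fall between shift 3 and shift 4 — holds.
bore can only start once mill is done — holds.
mill must be completed before finish — holds.
drill is only available from shift 3 onward — violated.
drill and finish are set up together (same shift) — violated.

No. drill is only available from shift 3 onward is not satisfied.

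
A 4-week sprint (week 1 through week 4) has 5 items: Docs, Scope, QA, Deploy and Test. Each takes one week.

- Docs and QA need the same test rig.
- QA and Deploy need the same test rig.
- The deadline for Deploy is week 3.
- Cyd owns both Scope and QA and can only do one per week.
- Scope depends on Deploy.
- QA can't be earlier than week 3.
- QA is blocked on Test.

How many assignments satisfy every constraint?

Splitting on Docs: it can be week 1 (15), week 2 (15), week 3 (9), week 4 (6). Listing each branch's schedules as (Scope, QA, Deploy, Test) by week number:
Docs=week 1: (2,3,1,1) (2,3,1,2) (2,4,1,1) (2,4,1,2) (2,4,1,3) (3,4,1,1) (3,4,1,2) (3,4,1,3) (3,4,2,1) (3,4,2,2) (3,4,2,3) (4,3,1,1) (4,3,1,2) (4,3,2,1) (4,3,2,2) — 15.
Docs=week 2: (2,3,1,1) (2,3,1,2) (2,4,1,1) (2,4,1,2) (2,4,1,3) (3,4,1,1) (3,4,1,2) (3,4,1,3) (3,4,2,1) (3,4,2,2) (3,4,2,3) (4,3,1,1) (4,3,1,2) (4,3,2,1) (4,3,2,2) — 15.
Docs=week 3: (2,4,1,1) (2,4,1,2) (2,4,1,3) (3,4,1,1) (3,4,1,2) (3,4,1,3) (3,4,2,1) (3,4,2,2) (3,4,2,3) — 9.
Docs=week 4: (2,3,1,1) (2,3,1,2) (4,3,1,1) (4,3,1,2) (4,3,2,1) (4,3,2,2) — 6.
Summing: 15 + 15 + 9 + 6 = 45.

45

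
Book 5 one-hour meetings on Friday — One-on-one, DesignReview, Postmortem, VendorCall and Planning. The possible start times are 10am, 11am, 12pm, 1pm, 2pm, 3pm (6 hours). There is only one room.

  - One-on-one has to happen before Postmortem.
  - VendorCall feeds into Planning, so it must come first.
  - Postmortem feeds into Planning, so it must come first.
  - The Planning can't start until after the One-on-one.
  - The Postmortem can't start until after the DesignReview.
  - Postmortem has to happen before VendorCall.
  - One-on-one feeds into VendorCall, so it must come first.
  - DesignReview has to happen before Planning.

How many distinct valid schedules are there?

12

Splitting on One-on-one: it can be 10am (5), 11am (5), 12pm (2). Listing each branch's schedules as (DesignReview, Postmortem, VendorCall, Planning):
One-on-one=10am: (11am,12pm,1pm,2pm) (11am,12pm,1pm,3pm) (11am,12pm,2pm,3pm) (11am,1pm,2pm,3pm) (12pm,1pm,2pm,3pm) — 5.
One-on-one=11am: (10am,12pm,1pm,2pm) (10am,12pm,1pm,3pm) (10am,12pm,2pm,3pm) (10am,1pm,2pm,3pm) (12pm,1pm,2pm,3pm) — 5.
One-on-one=12pm: (10am,1pm,2pm,3pm) (11am,1pm,2pm,3pm) — 2.
Summing: 5 + 5 + 2 = 12.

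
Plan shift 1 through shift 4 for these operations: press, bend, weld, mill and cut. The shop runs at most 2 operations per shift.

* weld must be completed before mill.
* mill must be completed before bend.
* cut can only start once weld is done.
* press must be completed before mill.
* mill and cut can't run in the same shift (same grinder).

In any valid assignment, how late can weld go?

shift 2

Downstream work caps weld at shift 2.
weld at shift 2 is achievable: cut in shift 4; bend in shift 4; press in shift 1; mill in shift 3; weld in shift 2.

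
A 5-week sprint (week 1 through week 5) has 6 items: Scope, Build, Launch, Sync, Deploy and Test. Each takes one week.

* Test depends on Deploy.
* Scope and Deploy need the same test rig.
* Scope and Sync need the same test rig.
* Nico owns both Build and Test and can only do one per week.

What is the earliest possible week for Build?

week 1

Build at week 1 is achievable: Build in week 1; Test in week 2; Launch in week 1; Sync in week 1; Deploy in week 1; Scope in week 2.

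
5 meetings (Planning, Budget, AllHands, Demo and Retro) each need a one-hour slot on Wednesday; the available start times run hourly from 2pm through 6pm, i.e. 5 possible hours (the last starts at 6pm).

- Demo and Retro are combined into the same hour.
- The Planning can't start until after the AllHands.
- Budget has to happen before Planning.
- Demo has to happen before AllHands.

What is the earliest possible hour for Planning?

4pm

Precedence pushes Planning to at least 4pm.
Planning at 4pm is achievable: Planning -> 4pm, Budget -> 2pm, Retro -> 2pm, AllHands -> 3pm, Demo -> 2pm.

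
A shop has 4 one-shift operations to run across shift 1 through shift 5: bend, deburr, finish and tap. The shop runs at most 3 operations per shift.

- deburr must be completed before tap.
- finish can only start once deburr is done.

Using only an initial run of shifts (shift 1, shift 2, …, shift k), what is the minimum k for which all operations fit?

The precedence chain requires at least 2 distinct shifts.
With at most 3 per shift and 4 operations, at least 2 shifts are needed.
2 works (last occupied shift: shift 2): for example finish in shift 2; deburr in shift 1; bend in shift 1; tap in shift 2.

2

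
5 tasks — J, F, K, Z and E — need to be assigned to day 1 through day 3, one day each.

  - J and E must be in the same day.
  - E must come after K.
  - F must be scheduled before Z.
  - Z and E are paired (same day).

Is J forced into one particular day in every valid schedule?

No

J can be day 2 (e.g. Z in day 2, F in day 1, E in day 2, K in day 1, J in day 2) or day 3 (e.g. J=day 3; Z=day 3; E=day 3; F=day 1; K=day 1).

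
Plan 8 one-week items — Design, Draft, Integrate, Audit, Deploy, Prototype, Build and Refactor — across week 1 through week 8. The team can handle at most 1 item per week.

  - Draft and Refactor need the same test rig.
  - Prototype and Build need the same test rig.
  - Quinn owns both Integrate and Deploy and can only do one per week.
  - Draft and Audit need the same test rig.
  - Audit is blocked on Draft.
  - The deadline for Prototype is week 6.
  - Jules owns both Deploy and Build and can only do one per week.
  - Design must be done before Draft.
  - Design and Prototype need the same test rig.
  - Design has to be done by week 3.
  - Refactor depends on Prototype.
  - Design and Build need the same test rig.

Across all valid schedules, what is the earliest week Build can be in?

Build at week 1 is achievable: Design in week 2; Refactor in week 6; Draft in week 4; Prototype in week 3; Build in week 1; Deploy in week 8; Audit in week 5; Integrate in week 7.

week 1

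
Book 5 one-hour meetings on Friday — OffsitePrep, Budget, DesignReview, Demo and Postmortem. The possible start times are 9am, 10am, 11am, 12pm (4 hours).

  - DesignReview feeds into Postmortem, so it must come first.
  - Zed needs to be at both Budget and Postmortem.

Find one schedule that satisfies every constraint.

DesignReview -> 9am, Budget -> 9am, Postmortem -> 10am, OffsitePrep -> 9am, Demo -> 9am

Checking: DesignReview(9am) before Postmortem(10am); Budget(9am) != Postmortem(10am).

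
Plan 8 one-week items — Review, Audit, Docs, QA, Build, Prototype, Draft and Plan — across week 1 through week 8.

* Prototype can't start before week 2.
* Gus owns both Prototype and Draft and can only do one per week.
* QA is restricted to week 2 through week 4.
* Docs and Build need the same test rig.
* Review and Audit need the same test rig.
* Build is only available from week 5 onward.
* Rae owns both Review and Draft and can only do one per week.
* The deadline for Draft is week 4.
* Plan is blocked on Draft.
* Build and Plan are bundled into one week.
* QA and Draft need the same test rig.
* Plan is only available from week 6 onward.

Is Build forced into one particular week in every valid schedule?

No

Build can be week 6 (e.g. Build in week 6, Plan in week 6, Audit in week 1, Draft in week 1, Prototype in week 2, Docs in week 1, QA in week 2, Review in week 2) or week 7 (e.g. Plan=week 7; QA=week 2; Draft=week 1; Audit=week 1; Docs=week 1; Build=week 7; Prototype=week 2; Review=week 2).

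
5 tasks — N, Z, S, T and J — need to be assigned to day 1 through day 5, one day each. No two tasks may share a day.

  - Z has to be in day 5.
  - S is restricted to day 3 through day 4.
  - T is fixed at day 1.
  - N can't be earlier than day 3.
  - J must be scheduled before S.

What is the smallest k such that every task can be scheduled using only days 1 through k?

The precedence chain requires at least 2 distinct days.
With at most 1 per day and 5 tasks, at least 5 days are needed.
Z can't be placed before day 5, so the schedule must run through at least day 5.
5 works (last occupied day: day 5): for example Z in day 5; N in day 4; J in day 2; T in day 1; S in day 3.

5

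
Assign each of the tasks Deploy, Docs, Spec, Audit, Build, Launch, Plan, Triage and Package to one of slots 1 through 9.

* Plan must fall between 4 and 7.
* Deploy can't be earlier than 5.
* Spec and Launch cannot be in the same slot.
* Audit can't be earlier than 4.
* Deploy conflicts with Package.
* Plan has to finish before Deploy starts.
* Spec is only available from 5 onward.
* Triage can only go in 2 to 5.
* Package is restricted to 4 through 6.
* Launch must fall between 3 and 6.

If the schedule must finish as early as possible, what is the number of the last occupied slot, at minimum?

5

The precedence chain requires at least 2 distinct slots.
Deploy can't be placed before 5, so the schedule must run through at least slot 5.
5 works (last occupied slot: 5): for example Triage -> 2; Docs -> 1; Launch -> 3; Plan -> 4; Spec -> 5; Build -> 1; Deploy -> 5; Package -> 4; Audit -> 4.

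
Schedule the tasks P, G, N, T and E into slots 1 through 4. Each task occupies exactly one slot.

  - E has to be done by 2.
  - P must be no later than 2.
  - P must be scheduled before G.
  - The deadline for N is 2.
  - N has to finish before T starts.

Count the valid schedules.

50

Splitting on P: it can be 1 (30), 2 (20). Listing each branch's schedules as (G, N, T, E):
P=1: (2,1,2,1) (2,1,2,2) (2,1,3,1) (2,1,3,2) (2,1,4,1) (2,1,4,2) (2,2,3,1) (2,2,3,2) (2,2,4,1) (2,2,4,2) (3,1,2,1) (3,1,2,2) (3,1,3,1) (3,1,3,2) (3,1,4,1) (3,1,4,2) (3,2,3,1) (3,2,3,2) (3,2,4,1) (3,2,4,2) (4,1,2,1) (4,1,2,2) (4,1,3,1) (4,1,3,2) (4,1,4,1) (4,1,4,2) (4,2,3,1) (4,2,3,2) (4,2,4,1) (4,2,4,2) — 30.
P=2: (3,1,2,1) (3,1,2,2) (3,1,3,1) (3,1,3,2) (3,1,4,1) (3,1,4,2) (3,2,3,1) (3,2,3,2) (3,2,4,1) (3,2,4,2) (4,1,2,1) (4,1,2,2) (4,1,3,1) (4,1,3,2) (4,1,4,1) (4,1,4,2) (4,2,3,1) (4,2,3,2) (4,2,4,1) (4,2,4,2) — 20.
Summing: 30 + 20 = 50.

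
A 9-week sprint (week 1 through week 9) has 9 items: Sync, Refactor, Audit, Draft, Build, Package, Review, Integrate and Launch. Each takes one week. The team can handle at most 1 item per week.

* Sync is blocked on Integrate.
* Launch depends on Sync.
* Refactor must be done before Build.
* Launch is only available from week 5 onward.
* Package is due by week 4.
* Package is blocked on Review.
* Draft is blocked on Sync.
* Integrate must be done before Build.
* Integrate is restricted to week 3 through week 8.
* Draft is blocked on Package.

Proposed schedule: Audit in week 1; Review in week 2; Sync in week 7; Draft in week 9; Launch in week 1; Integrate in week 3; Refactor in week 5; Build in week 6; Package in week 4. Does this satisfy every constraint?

No — it violates: Launch is only available from week 5 onward

Draft is blocked on Package — holds.
The team can handle at most 1 item per week — violated.
Refactor must be done before Build — holds.
Integrate is restricted to week 3 through week 8 — holds.
Integrate must be done before Build — holds.
Package is blocked on Review — holds.
Package is due by week 4 — holds.
Draft is blocked on Sync — holds.
Launch depends on Sync — violated.
Launch is only available from week 5 onward — violated.
Sync is blocked on Integrate — holds.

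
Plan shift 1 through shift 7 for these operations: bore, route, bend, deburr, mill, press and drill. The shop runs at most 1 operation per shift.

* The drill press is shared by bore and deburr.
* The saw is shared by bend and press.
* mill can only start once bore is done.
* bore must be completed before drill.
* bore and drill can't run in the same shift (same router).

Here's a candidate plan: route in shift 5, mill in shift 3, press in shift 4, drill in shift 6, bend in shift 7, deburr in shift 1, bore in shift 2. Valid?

The drill press is shared by bore and deburr — holds.
bore and drill can't run in the same shift (same router) — holds.
The shop runs at most 1 operation per shift — holds.
bore must be completed before drill — holds.
The saw is shared by bend and press — holds.
mill can only start once bore is done — holds.

Yes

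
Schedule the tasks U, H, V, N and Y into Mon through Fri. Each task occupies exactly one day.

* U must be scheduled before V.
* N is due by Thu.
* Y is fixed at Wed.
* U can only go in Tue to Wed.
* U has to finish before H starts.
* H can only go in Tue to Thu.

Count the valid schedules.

32

Splitting on U: it can be Tue (24), Wed (8). Listing each branch's schedules as (H, V, N, Y):
U=Tue: (Wed,Wed,Mon,Wed) (Wed,Wed,Tue,Wed) (Wed,Wed,Wed,Wed) (Wed,Wed,Thu,Wed) (Wed,Thu,Mon,Wed) (Wed,Thu,Tue,Wed) (Wed,Thu,Wed,Wed) (Wed,Thu,Thu,Wed) (Wed,Fri,Mon,Wed) (Wed,Fri,Tue,Wed) (Wed,Fri,Wed,Wed) (Wed,Fri,Thu,Wed) (Thu,Wed,Mon,Wed) (Thu,Wed,Tue,Wed) (Thu,Wed,Wed,Wed) (Thu,Wed,Thu,Wed) (Thu,Thu,Mon,Wed) (Thu,Thu,Tue,Wed) (Thu,Thu,Wed,Wed) (Thu,Thu,Thu,Wed) (Thu,Fri,Mon,Wed) (Thu,Fri,Tue,Wed) (Thu,Fri,Wed,Wed) (Thu,Fri,Thu,Wed) — 24.
U=Wed: (Thu,Thu,Mon,Wed) (Thu,Thu,Tue,Wed) (Thu,Thu,Wed,Wed) (Thu,Thu,Thu,Wed) (Thu,Fri,Mon,Wed) (Thu,Fri,Tue,Wed) (Thu,Fri,Wed,Wed) (Thu,Fri,Thu,Wed) — 8.
Summing: 24 + 8 = 32.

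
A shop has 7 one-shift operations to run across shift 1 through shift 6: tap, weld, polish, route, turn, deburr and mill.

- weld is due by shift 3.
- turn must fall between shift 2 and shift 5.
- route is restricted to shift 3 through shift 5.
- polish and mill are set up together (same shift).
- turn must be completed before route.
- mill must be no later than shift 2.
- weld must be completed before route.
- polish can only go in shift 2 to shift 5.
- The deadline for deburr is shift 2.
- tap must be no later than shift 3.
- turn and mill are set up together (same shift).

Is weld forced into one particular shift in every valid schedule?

No

weld can be shift 1 (e.g. turn=shift 2, weld=shift 1, route=shift 3, tap=shift 1, deburr=shift 1, mill=shift 2, polish=shift 2) or shift 2 (e.g. deburr=shift 1, turn=shift 2, polish=shift 2, route=shift 3, weld=shift 2, mill=shift 2, tap=shift 1).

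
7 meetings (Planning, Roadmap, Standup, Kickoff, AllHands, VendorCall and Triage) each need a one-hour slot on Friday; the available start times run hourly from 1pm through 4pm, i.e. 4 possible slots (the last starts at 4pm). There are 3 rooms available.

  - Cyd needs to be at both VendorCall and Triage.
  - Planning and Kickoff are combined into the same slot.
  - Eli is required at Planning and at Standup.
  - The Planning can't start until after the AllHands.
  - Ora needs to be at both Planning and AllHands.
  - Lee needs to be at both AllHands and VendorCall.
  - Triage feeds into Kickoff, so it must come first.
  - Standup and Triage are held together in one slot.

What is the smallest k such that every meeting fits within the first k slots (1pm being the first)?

3 slots

The precedence chain requires at least 2 distinct slots.
With at most 3 per slot and 7 meetings, at least 3 slots are needed.
3 works (last occupied slot: 3pm): for example Kickoff=2pm, AllHands=1pm, Triage=1pm, Planning=2pm, VendorCall=3pm, Roadmap=2pm, Standup=1pm.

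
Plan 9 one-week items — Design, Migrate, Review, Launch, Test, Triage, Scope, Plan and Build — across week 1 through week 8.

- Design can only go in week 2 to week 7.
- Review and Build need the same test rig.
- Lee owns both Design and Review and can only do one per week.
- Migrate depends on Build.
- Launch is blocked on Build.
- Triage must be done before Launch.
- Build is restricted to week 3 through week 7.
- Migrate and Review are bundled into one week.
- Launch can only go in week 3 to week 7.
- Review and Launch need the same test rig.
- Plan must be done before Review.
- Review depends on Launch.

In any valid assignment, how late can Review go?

Precedence pushes Review to at least week 5.
Review at week 8 is achievable: Triage -> week 1, Migrate -> week 8, Review -> week 8, Build -> week 3, Plan -> week 1, Test -> week 1, Launch -> week 4, Scope -> week 1, Design -> week 2.

week 8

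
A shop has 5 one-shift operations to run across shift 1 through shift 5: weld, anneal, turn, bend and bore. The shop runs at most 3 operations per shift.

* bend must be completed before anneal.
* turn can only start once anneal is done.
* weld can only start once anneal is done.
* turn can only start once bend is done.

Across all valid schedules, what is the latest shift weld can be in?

Precedence pushes weld to at least shift 3.
weld at shift 5 is achievable: weld in shift 5, anneal in shift 2, turn in shift 3, bore in shift 1, bend in shift 1.

shift 5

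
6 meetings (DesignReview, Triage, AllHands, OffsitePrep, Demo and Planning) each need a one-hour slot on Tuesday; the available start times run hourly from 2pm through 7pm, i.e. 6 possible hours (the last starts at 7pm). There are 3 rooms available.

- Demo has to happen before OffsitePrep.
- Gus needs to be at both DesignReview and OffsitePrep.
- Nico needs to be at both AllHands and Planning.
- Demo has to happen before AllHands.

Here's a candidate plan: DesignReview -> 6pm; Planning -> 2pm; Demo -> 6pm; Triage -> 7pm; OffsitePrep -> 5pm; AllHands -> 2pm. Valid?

No — it violates: Demo has to happen before AllHands

Demo has to happen before OffsitePrep — violated.
Nico needs to be at both AllHands and Planning — violated.
Gus needs to be at both DesignReview and OffsitePrep — holds.
Demo has to happen before AllHands — violated.
There are 3 rooms available — holds.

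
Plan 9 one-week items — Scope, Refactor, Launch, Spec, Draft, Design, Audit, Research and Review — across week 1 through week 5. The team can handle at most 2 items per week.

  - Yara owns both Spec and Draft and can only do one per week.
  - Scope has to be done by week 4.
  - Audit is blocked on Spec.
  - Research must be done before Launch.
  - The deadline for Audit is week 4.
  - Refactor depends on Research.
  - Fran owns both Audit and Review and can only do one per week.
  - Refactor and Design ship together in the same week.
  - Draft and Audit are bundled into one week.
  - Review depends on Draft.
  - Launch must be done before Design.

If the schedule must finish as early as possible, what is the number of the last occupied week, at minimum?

5

The precedence chain requires at least 3 distinct weeks.
With at most 2 per week and 9 tasks, at least 5 weeks are needed.
5 works (last occupied week: week 5): for example Audit=week 2; Spec=week 1; Scope=week 1; Review=week 3; Draft=week 2; Research=week 3; Launch=week 4; Refactor=week 5; Design=week 5.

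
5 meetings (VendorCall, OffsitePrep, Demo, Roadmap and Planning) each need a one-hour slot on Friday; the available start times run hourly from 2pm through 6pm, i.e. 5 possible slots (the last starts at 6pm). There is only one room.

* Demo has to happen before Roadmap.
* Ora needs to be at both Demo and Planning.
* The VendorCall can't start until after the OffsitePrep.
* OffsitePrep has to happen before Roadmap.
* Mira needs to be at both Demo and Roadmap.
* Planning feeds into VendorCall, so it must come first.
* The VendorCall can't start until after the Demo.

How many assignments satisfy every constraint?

Splitting on VendorCall: it can be 5pm (6), 6pm (8). Listing each branch's schedules as (OffsitePrep, Demo, Roadmap, Planning):
VendorCall=5pm: (2pm,3pm,6pm,4pm) (2pm,4pm,6pm,3pm) (3pm,2pm,6pm,4pm) (3pm,4pm,6pm,2pm) (4pm,2pm,6pm,3pm) (4pm,3pm,6pm,2pm) — 6.
VendorCall=6pm: (2pm,3pm,4pm,5pm) (2pm,3pm,5pm,4pm) (2pm,4pm,5pm,3pm) (3pm,2pm,4pm,5pm) (3pm,2pm,5pm,4pm) (3pm,4pm,5pm,2pm) (4pm,2pm,5pm,3pm) (4pm,3pm,5pm,2pm) — 8.
Summing: 6 + 8 = 14.

14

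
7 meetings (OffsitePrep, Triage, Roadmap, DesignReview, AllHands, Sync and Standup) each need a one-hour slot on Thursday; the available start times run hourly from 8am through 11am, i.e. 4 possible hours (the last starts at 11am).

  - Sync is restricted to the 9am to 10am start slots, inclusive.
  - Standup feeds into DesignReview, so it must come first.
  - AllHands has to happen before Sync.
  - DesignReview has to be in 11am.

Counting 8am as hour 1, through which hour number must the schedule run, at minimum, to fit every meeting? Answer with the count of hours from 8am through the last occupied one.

The precedence chain requires at least 2 distinct hours.
DesignReview can't be placed before 11am — that is hour 4 counting from 8am — so the schedule must run through at least 4 hours.
4 works (last occupied hour: 11am): for example DesignReview -> 11am; Roadmap -> 8am; AllHands -> 8am; OffsitePrep -> 8am; Standup -> 8am; Sync -> 9am; Triage -> 8am.

4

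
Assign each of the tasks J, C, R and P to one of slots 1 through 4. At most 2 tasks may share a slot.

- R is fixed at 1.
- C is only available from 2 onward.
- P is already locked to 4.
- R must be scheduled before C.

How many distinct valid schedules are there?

11

Splitting on J: it can be 1 (3), 2 (3), 3 (3), 4 (2). Listing each branch's schedules as (C, R, P):
J=1: (2,1,4) (3,1,4) (4,1,4) — 3.
J=2: (2,1,4) (3,1,4) (4,1,4) — 3.
J=3: (2,1,4) (3,1,4) (4,1,4) — 3.
J=4: (2,1,4) (3,1,4) — 2.
Summing: 3 + 3 + 3 + 2 = 11.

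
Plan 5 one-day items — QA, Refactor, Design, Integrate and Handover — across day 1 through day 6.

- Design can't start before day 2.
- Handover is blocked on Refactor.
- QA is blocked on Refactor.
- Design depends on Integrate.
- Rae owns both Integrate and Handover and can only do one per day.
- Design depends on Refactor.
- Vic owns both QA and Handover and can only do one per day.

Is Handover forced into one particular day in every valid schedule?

No

Handover can be day 2 (e.g. QA=day 3; Refactor=day 1; Integrate=day 1; Design=day 2; Handover=day 2) or day 3 (e.g. Handover=day 3, Integrate=day 1, Refactor=day 1, Design=day 2, QA=day 2).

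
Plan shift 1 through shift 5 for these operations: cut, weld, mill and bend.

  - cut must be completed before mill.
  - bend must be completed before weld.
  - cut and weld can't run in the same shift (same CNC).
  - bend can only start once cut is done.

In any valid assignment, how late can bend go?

Precedence pushes bend to at least shift 2; downstream work caps bend at shift 4.
bend at shift 4 is achievable: weld in shift 5; mill in shift 2; bend in shift 4; cut in shift 1.

shift 4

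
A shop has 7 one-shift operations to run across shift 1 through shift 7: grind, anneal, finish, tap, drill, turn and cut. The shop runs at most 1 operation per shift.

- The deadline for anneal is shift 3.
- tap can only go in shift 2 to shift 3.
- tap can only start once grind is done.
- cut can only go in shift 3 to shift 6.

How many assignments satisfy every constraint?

54

Splitting on grind: it can be shift 1 (36), shift 2 (18). Listing each branch's schedules as (anneal, finish, tap, drill, turn, cut) by shift number:
grind=shift 1: (2,4,3,5,7,6) (2,4,3,6,7,5) (2,4,3,7,5,6) (2,4,3,7,6,5) (2,5,3,4,7,6) (2,5,3,6,7,4) (2,5,3,7,4,6) (2,5,3,7,6,4) (2,6,3,4,7,5) (2,6,3,5,7,4) (2,6,3,7,4,5) (2,6,3,7,5,4) (2,7,3,4,5,6) (2,7,3,4,6,5) (2,7,3,5,4,6) (2,7,3,5,6,4) (2,7,3,6,4,5) (2,7,3,6,5,4) (3,4,2,5,7,6) (3,4,2,6,7,5) (3,4,2,7,5,6) (3,4,2,7,6,5) (3,5,2,4,7,6) (3,5,2,6,7,4) (3,5,2,7,4,6) (3,5,2,7,6,4) (3,6,2,4,7,5) (3,6,2,5,7,4) (3,6,2,7,4,5) (3,6,2,7,5,4) (3,7,2,4,5,6) (3,7,2,4,6,5) (3,7,2,5,4,6) (3,7,2,5,6,4) (3,7,2,6,4,5) (3,7,2,6,5,4) — 36.
grind=shift 2: (1,4,3,5,7,6) (1,4,3,6,7,5) (1,4,3,7,5,6) (1,4,3,7,6,5) (1,5,3,4,7,6) (1,5,3,6,7,4) (1,5,3,7,4,6) (1,5,3,7,6,4) (1,6,3,4,7,5) (1,6,3,5,7,4) (1,6,3,7,4,5) (1,6,3,7,5,4) (1,7,3,4,5,6) (1,7,3,4,6,5) (1,7,3,5,4,6) (1,7,3,5,6,4) (1,7,3,6,4,5) (1,7,3,6,5,4) — 18.
Summing: 36 + 18 = 54.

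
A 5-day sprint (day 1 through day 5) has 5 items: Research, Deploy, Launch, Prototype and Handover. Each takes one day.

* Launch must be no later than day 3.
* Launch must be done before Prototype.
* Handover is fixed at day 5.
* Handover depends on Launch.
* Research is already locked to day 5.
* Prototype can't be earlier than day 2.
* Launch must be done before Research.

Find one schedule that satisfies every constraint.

Research -> day 5, Launch -> day 1, Deploy -> day 1, Prototype -> day 2, Handover -> day 5

Checking: Launch(day 1) before Handover(day 5); Launch(day 1) before Research(day 5); Launch(day 1) before Prototype(day 2); Launch=day 1 in [day 1,day 3]; Prototype=day 2 in [day 2,day 5]; Handover=day 5 in [day 5,day 5]; Research=day 5 in [day 5,day 5].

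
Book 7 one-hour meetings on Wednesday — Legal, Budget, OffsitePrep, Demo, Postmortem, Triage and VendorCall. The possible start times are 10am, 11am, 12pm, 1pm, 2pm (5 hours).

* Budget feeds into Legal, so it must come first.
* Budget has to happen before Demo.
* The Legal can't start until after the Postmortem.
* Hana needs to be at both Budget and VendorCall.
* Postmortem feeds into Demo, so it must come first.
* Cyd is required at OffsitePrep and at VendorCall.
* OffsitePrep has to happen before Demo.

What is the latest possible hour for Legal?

2pm

Precedence pushes Legal to at least 11am.
Legal at 2pm is achievable: Postmortem in 10am, Demo in 11am, Triage in 10am, VendorCall in 11am, OffsitePrep in 10am, Legal in 2pm, Budget in 10am.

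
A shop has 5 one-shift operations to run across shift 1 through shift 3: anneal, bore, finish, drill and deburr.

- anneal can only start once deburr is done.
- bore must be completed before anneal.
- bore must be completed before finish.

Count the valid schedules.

24

Splitting on anneal: it can be shift 2 (6), shift 3 (18). Listing each branch's schedules as (bore, finish, drill, deburr) by shift number:
anneal=shift 2: (1,2,1,1) (1,2,2,1) (1,2,3,1) (1,3,1,1) (1,3,2,1) (1,3,3,1) — 6.
anneal=shift 3: (1,2,1,1) (1,2,1,2) (1,2,2,1) (1,2,2,2) (1,2,3,1) (1,2,3,2) (1,3,1,1) (1,3,1,2) (1,3,2,1) (1,3,2,2) (1,3,3,1) (1,3,3,2) (2,3,1,1) (2,3,1,2) (2,3,2,1) (2,3,2,2) (2,3,3,1) (2,3,3,2) — 18.
Summing: 6 + 18 = 24.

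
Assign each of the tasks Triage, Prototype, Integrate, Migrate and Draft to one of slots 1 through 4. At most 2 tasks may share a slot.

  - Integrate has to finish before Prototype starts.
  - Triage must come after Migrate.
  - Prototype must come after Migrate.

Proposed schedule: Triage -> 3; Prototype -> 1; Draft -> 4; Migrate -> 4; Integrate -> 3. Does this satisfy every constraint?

No. Prototype must come after Migrate is not satisfied.

Integrate has to finish before Prototype starts — violated.
Prototype must come after Migrate — violated.
Triage must come after Migrate — violated.
At most 2 tasks may share a slot — holds.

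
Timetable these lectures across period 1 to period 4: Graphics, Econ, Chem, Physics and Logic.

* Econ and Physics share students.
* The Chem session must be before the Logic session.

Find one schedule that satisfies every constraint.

Graphics=period 1, Logic=period 2, Chem=period 1, Econ=period 1, Physics=period 2

Checking: Chem(period 1) before Logic(period 2); Econ(period 1) != Physics(period 2).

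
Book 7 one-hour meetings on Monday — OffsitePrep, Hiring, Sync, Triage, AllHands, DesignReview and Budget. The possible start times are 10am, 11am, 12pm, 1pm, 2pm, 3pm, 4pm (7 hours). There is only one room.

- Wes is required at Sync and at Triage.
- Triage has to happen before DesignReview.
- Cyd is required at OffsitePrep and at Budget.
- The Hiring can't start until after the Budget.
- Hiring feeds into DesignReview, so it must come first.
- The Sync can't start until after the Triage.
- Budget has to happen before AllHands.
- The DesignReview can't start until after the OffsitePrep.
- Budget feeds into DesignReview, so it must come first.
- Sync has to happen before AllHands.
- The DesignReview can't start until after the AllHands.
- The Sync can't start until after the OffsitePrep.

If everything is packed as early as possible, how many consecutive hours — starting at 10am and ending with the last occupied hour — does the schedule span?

The precedence chain requires at least 4 distinct hours.
With at most 1 per hour and 7 meetings, at least 7 hours are needed.
7 works (last occupied hour: 4pm): for example Budget in 1pm, Hiring in 3pm, Triage in 11am, DesignReview in 4pm, OffsitePrep in 10am, Sync in 12pm, AllHands in 2pm.

7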